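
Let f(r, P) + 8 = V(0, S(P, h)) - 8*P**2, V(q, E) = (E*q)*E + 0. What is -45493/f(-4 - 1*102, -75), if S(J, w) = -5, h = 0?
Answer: 469/464 ≈ 1.0108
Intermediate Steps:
V(q, E) = q*E**2 (V(q, E) = q*E**2 + 0 = q*E**2)
f(r, P) = -8 - 8*P**2 (f(r, P) = -8 + (0*(-5)**2 - 8*P**2) = -8 + (0*25 - 8*P**2) = -8 + (0 - 8*P**2) = -8 - 8*P**2)
-45493/f(-4 - 1*102, -75) = -45493/(-8 - 8*(-75)**2) = -45493/(-8 - 8*5625) = -45493/(-8 - 45000) = -45493/(-45008) = -45493*(-1/45008) = 469/464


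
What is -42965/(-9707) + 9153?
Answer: 88891136/9707 ≈ 9157.4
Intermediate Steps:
-42965/(-9707) + 9153 = -42965*(-1/9707) + 9153 = 42965/9707 + 9153 = 88891136/9707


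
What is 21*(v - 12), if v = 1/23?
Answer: -5775/23 ≈ -251.09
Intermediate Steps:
v = 1/23 ≈ 0.043478
21*(v - 12) = 21*(1/23 - 12) = 21*(-275/23) = -5775/23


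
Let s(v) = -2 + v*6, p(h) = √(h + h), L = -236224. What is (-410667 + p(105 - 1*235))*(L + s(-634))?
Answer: 98572400010 - 480060*I*√65 ≈ 9.8572e+10 - 3.8704e+6*I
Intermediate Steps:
p(h) = √2*√h (p(h) = √(2*h) = √2*√h)
s(v) = -2 + 6*v
(-410667 + p(105 - 1*235))*(L + s(-634)) = (-410667 + √2*√(105 - 1*235))*(-236224 + (-2 + 6*(-634))) = (-410667 + √2*√(105 - 235))*(-236224 + (-2 - 3804)) = (-410667 + √2*√(-130))*(-236224 - 3806) = (-410667 + √2*(I*√130))*(-240030) = (-410667 + 2*I*√65)*(-240030) = 98572400010 - 480060*I*√65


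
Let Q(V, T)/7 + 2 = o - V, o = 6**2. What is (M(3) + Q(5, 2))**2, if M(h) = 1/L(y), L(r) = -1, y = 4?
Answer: 40804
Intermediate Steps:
o = 36
Q(V, T) = 238 - 7*V (Q(V, T) = -14 + 7*(36 - V) = -14 + (252 - 7*V) = 238 - 7*V)
M(h) = -1 (M(h) = 1/(-1) = -1)
(M(3) + Q(5, 2))**2 = (-1 + (238 - 7*5))**2 = (-1 + (238 - 35))**2 = (-1 + 203)**2 = 202**2 = 40804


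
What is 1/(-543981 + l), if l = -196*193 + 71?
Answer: -1/581738 ≈ -1.7190e-6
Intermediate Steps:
l = -37757 (l = -37828 + 71 = -37757)
1/(-543981 + l) = 1/(-543981 - 37757) = 1/(-581738) = -1/581738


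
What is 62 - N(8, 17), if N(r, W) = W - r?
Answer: 53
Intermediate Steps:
62 - N(8, 17) = 62 - (17 - 1*8) = 62 - (17 - 8) = 62 - 1*9 = 62 - 9 = 53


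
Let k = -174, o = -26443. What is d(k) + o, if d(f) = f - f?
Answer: -26443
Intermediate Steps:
d(f) = 0
d(k) + o = 0 - 26443 = -26443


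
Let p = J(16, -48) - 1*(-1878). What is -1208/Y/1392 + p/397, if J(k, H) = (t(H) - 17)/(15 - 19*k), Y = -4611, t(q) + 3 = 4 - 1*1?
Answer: 25616498177/5414817186 ≈ 4.7308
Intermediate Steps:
t(q) = 0 (t(q) = -3 + (4 - 1*1) = -3 + (4 - 1) = -3 + 3 = 0)
J(k, H) = -17/(15 - 19*k) (J(k, H) = (0 - 17)/(15 - 19*k) = -17/(15 - 19*k))
p = 31927/17 (p = 17/(-15 + 19*16) - 1*(-1878) = 17/(-15 + 304) + 1878 = 17/289 + 1878 = 17*(1/289) + 1878 = 1/17 + 1878 = 31927/17 ≈ 1878.1)
-1208/Y/1392 + p/397 = -1208/(-4611)/1392 + (31927/17)/397 = -1208*(-1/4611)*(1/1392) + (31927/17)*(1/397) = (1208/4611)*(1/1392) + 31927/6749 = 151/802314 + 31927/6749 = 25616498177/5414817186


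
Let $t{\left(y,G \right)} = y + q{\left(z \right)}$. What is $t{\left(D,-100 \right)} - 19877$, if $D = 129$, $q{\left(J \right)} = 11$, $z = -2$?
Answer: $-19737$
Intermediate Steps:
$t{\left(y,G \right)} = 11 + y$ ($t{\left(y,G \right)} = y + 11 = 11 + y$)
$t{\left(D,-100 \right)} - 19877 = \left(11 + 129\right) - 19877 = 140 - 19877 = -19737$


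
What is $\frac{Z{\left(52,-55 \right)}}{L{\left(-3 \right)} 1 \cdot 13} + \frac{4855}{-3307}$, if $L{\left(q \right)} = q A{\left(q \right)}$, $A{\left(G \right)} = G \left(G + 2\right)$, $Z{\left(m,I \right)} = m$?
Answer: $- \frac{56923}{29763} \approx -1.9125$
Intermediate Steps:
$A{\left(G \right)} = G \left(2 + G\right)$
$L{\left(q \right)} = q^{2} \left(2 + q\right)$ ($L{\left(q \right)} = q q \left(2 + q\right) = q^{2} \left(2 + q\right)$)
$\frac{Z{\left(52,-55 \right)}}{L{\left(-3 \right)} 1 \cdot 13} + \frac{4855}{-3307} = \frac{52}{\left(-3\right)^{2} \left(2 - 3\right) 1 \cdot 13} + \frac{4855}{-3307} = \frac{52}{9 \left(-1\right) 1 \cdot 13} + 4855 \left(- \frac{1}{3307}\right) = \frac{52}{\left(-9\right) 1 \cdot 13} - \frac{4855}{3307} = \frac{52}{\left(-9\right) 13} - \frac{4855}{3307} = \frac{52}{-117} - \frac{4855}{3307} = 52 \left(- \frac{1}{117}\right) - \frac{4855}{3307} = - \frac{4}{9} - \frac{4855}{3307} = - \frac{56923}{29763}$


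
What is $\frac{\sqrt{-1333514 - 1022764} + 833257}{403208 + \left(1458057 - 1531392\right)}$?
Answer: $\frac{833257}{329873} + \frac{i \sqrt{2356278}}{329873} \approx 2.526 + 0.0046534 i$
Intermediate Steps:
$\frac{\sqrt{-1333514 - 1022764} + 833257}{403208 + \left(1458057 - 1531392\right)} = \frac{\sqrt{-2356278} + 833257}{403208 - 73335} = \frac{i \sqrt{2356278} + 833257}{329873} = \left(833257 + i \sqrt{2356278}\right) \frac{1}{329873} = \frac{833257}{329873} + \frac{i \sqrt{2356278}}{329873}$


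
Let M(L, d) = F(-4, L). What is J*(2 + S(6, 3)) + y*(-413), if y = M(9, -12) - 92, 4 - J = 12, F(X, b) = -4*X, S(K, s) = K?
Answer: 31324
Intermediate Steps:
M(L, d) = 16 (M(L, d) = -4*(-4) = 16)
J = -8 (J = 4 - 1*12 = 4 - 12 = -8)
y = -76 (y = 16 - 92 = -76)
J*(2 + S(6, 3)) + y*(-413) = -8*(2 + 6) - 76*(-413) = -8*8 + 31388 = -64 + 31388 = 31324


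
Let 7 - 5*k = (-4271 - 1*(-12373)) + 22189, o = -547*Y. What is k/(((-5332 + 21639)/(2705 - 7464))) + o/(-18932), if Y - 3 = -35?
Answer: 681770527388/385905155 ≈ 1766.7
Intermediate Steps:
Y = -32 (Y = 3 - 35 = -32)
o = 17504 (o = -547*(-32) = 17504)
k = -30284/5 (k = 7/5 - ((-4271 - 1*(-12373)) + 22189)/5 = 7/5 - ((-4271 + 12373) + 22189)/5 = 7/5 - (8102 + 22189)/5 = 7/5 - 1/5*30291 = 7/5 - 30291/5 = -30284/5 ≈ -6056.8)
k/(((-5332 + 21639)/(2705 - 7464))) + o/(-18932) = -30284*(2705 - 7464)/(-5332 + 21639)/5 + 17504/(-18932) = -30284/(5*(16307/(-4759))) + 17504*(-1/18932) = -30284/(5*(16307*(-1/4759))) - 4376/4733 = -30284/(5*(-16307/4759)) - 4376/4733 = -30284/5*(-4759/16307) - 4376/4733 = 144121556/81535 - 4376/4733 = 681770527388/385905155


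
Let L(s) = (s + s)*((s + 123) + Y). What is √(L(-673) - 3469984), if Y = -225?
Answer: I*√2426834 ≈ 1557.8*I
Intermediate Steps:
L(s) = 2*s*(-102 + s) (L(s) = (s + s)*((s + 123) - 225) = (2*s)*((123 + s) - 225) = (2*s)*(-102 + s) = 2*s*(-102 + s))
√(L(-673) - 3469984) = √(2*(-673)*(-102 - 673) - 3469984) = √(2*(-673)*(-775) - 3469984) = √(1043150 - 3469984) = √(-2426834) = I*√2426834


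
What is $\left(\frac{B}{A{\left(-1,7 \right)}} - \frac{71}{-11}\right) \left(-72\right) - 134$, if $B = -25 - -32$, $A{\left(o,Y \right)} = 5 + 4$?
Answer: $- \frac{7202}{11} \approx -654.73$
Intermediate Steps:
$A{\left(o,Y \right)} = 9$
$B = 7$ ($B = -25 + 32 = 7$)
$\left(\frac{B}{A{\left(-1,7 \right)}} - \frac{71}{-11}\right) \left(-72\right) - 134 = \left(\frac{7}{9} - \frac{71}{-11}\right) \left(-72\right) - 134 = \left(7 \cdot \frac{1}{9} - - \frac{71}{11}\right) \left(-72\right) - 134 = \left(\frac{7}{9} + \frac{71}{11}\right) \left(-72\right) - 134 = \frac{716}{99} \left(-72\right) - 134 = - \frac{5728}{11} - 134 = - \frac{7202}{11}$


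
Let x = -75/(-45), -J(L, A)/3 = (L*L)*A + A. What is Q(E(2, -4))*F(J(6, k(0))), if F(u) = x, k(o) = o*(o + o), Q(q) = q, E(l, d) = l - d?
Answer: 10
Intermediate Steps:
k(o) = 2*o² (k(o) = o*(2*o) = 2*o²)
J(L, A) = -3*A - 3*A*L² (J(L, A) = -3*((L*L)*A + A) = -3*(L²*A + A) = -3*(A*L² + A) = -3*(A + A*L²) = -3*A - 3*A*L²)
x = 5/3 (x = -75*(-1/45) = 5/3 ≈ 1.6667)
F(u) = 5/3
Q(E(2, -4))*F(J(6, k(0))) = (2 - 1*(-4))*(5/3) = (2 + 4)*(5/3) = 6*(5/3) = 10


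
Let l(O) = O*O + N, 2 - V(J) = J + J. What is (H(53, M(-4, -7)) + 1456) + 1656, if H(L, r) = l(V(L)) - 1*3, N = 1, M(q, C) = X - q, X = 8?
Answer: 13926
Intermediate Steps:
V(J) = 2 - 2*J (V(J) = 2 - (J + J) = 2 - 2*J)
M(q, C) = 8 - q
l(O) = 1 + O² (l(O) = O*O + 1 = O² + 1 = 1 + O²)
H(L, r) = -2 + (2 - 2*L)² (H(L, r) = (1 + (2 - 2*L)²) - 1*3 = (1 + (2 - 2*L)²) - 3 = -2 + (2 - 2*L)²)
(H(53, M(-4, -7)) + 1456) + 1656 = ((-2 + 4*(-1 + 53)²) + 1456) + 1656 = ((-2 + 4*52²) + 1456) + 1656 = ((-2 + 4*2704) + 1456) + 1656 = ((-2 + 10816) + 1456) + 1656 = (10814 + 1456) + 1656 = 12270 + 1656 = 13926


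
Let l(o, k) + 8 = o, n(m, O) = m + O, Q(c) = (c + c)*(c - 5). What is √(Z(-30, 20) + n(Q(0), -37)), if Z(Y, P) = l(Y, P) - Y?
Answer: 3*I*√5 ≈ 6.7082*I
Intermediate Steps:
Q(c) = 2*c*(-5 + c) (Q(c) = (2*c)*(-5 + c) = 2*c*(-5 + c))
n(m, O) = O + m
l(o, k) = -8 + o
Z(Y, P) = -8 (Z(Y, P) = (-8 + Y) - Y = -8)
√(Z(-30, 20) + n(Q(0), -37)) = √(-8 + (-37 + 2*0*(-5 + 0))) = √(-8 + (-37 + 2*0*(-5))) = √(-8 + (-37 + 0)) = √(-8 - 37) = √(-45) = 3*I*√5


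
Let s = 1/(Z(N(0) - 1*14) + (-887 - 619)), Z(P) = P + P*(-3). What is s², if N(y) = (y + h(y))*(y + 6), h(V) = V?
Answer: 1/2184484 ≈ 4.5777e-7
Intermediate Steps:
N(y) = 2*y*(6 + y) (N(y) = (y + y)*(y + 6) = (2*y)*(6 + y) = 2*y*(6 + y))
Z(P) = -2*P (Z(P) = P - 3*P = -2*P)
s = -1/1478 (s = 1/(-2*(2*0*(6 + 0) - 1*14) + (-887 - 619)) = 1/(-2*(2*0*6 - 14) - 1506) = 1/(-2*(0 - 14) - 1506) = 1/(-2*(-14) - 1506) = 1/(28 - 1506) = 1/(-1478) = -1/1478 ≈ -0.00067659)
s² = (-1/1478)² = 1/2184484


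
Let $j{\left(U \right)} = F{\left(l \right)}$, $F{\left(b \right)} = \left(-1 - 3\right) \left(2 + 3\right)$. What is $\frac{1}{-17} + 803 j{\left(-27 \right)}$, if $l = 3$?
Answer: $- \frac{273021}{17} \approx -16060.0$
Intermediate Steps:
$F{\left(b \right)} = -20$ ($F{\left(b \right)} = \left(-4\right) 5 = -20$)
$j{\left(U \right)} = -20$
$\frac{1}{-17} + 803 j{\left(-27 \right)} = \frac{1}{-17} + 803 \left(-20\right) = - \frac{1}{17} - 16060 = - \frac{273021}{17}$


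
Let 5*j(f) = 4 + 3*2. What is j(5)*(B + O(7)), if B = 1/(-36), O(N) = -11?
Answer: -397/18 ≈ -22.056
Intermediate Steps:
B = -1/36 ≈ -0.027778
j(f) = 2 (j(f) = (4 + 3*2)/5 = (4 + 6)/5 = (⅕)*10 = 2)
j(5)*(B + O(7)) = 2*(-1/36 - 11) = 2*(-397/36) = -397/18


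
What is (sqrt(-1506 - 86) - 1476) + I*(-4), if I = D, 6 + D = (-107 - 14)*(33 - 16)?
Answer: 6776 + 2*I*sqrt(398) ≈ 6776.0 + 39.9*I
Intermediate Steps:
D = -2063 (D = -6 + (-107 - 14)*(33 - 16) = -6 - 121*17 = -6 - 2057 = -2063)
I = -2063
(sqrt(-1506 - 86) - 1476) + I*(-4) = (sqrt(-1506 - 86) - 1476) - 2063*(-4) = (sqrt(-1592) - 1476) + 8252 = (2*I*sqrt(398) - 1476) + 8252 = (-1476 + 2*I*sqrt(398)) + 8252 = 6776 + 2*I*sqrt(398)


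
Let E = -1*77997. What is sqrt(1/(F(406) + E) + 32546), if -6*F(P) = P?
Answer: sqrt(1785044916630674)/234194 ≈ 180.41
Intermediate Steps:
F(P) = -P/6
E = -77997
sqrt(1/(F(406) + E) + 32546) = sqrt(1/(-1/6*406 - 77997) + 32546) = sqrt(1/(-203/3 - 77997) + 32546) = sqrt(1/(-234194/3) + 32546) = sqrt(-3/234194 + 32546) = sqrt(7622077921/234194) = sqrt(1785044916630674)/234194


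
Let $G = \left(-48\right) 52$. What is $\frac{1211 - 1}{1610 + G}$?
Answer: $- \frac{605}{443} \approx -1.3657$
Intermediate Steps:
$G = -2496$
$\frac{1211 - 1}{1610 + G} = \frac{1211 - 1}{1610 - 2496} = \frac{1210}{-886} = 1210 \left(- \frac{1}{886}\right) = - \frac{605}{443}$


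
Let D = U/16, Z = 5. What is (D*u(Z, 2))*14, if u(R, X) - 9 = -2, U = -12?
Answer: -147/2 ≈ -73.500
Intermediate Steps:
u(R, X) = 7 (u(R, X) = 9 - 2 = 7)
D = -¾ (D = -12/16 = -12*1/16 = -¾ ≈ -0.75000)
(D*u(Z, 2))*14 = -¾*7*14 = -21/4*14 = -147/2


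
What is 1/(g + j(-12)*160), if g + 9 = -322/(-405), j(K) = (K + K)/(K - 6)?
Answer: 405/83077 ≈ 0.0048750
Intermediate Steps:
j(K) = 2*K/(-6 + K) (j(K) = (2*K)/(-6 + K) = 2*K/(-6 + K))
g = -3323/405 (g = -9 - 322/(-405) = -9 - 322*(-1/405) = -9 + 322/405 = -3323/405 ≈ -8.2049)
1/(g + j(-12)*160) = 1/(-3323/405 + (2*(-12)/(-6 - 12))*160) = 1/(-3323/405 + (2*(-12)/(-18))*160) = 1/(-3323/405 + (2*(-12)*(-1/18))*160) = 1/(-3323/405 + (4/3)*160) = 1/(-3323/405 + 640/3) = 1/(83077/405) = 405/83077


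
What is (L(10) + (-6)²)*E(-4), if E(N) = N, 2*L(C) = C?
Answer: -164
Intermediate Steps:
L(C) = C/2
(L(10) + (-6)²)*E(-4) = ((½)*10 + (-6)²)*(-4) = (5 + 36)*(-4) = 41*(-4) = -164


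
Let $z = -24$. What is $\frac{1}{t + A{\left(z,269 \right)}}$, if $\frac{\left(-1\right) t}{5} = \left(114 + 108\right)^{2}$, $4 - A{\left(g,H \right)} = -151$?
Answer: $- \frac{1}{246265} \approx -4.0607 \cdot 10^{-6}$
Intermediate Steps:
$A{\left(g,H \right)} = 155$ ($A{\left(g,H \right)} = 4 - -151 = 4 + 151 = 155$)
$t = -246420$ ($t = - 5 \left(114 + 108\right)^{2} = - 5 \cdot 222^{2} = \left(-5\right) 49284 = -246420$)
$\frac{1}{t + A{\left(z,269 \right)}} = \frac{1}{-246420 + 155} = \frac{1}{-246265} = - \frac{1}{246265}$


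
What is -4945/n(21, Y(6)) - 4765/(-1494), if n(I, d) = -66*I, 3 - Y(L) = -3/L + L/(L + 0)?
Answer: 388670/57519 ≈ 6.7572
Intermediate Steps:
Y(L) = 2 + 3/L (Y(L) = 3 - (-3/L + L/(L + 0)) = 3 - (-3/L + L/L) = 3 - (-3/L + 1) = 3 - (1 - 3/L) = 3 + (-1 + 3/L) = 2 + 3/L)
-4945/n(21, Y(6)) - 4765/(-1494) = -4945/((-66*21)) - 4765/(-1494) = -4945/(-1386) - 4765*(-1/1494) = -4945*(-1/1386) + 4765/1494 = 4945/1386 + 4765/1494 = 388670/57519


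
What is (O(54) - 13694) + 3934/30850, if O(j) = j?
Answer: -210395033/15425 ≈ -13640.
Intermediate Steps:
(O(54) - 13694) + 3934/30850 = (54 - 13694) + 3934/30850 = -13640 + 3934*(1/30850) = -13640 + 1967/15425 = -210395033/15425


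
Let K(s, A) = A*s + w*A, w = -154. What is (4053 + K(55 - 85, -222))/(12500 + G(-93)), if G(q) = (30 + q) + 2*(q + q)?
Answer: 44901/12065 ≈ 3.7216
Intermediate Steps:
K(s, A) = -154*A + A*s (K(s, A) = A*s - 154*A = -154*A + A*s)
G(q) = 30 + 5*q (G(q) = (30 + q) + 2*(2*q) = (30 + q) + 4*q = 30 + 5*q)
(4053 + K(55 - 85, -222))/(12500 + G(-93)) = (4053 - 222*(-154 + (55 - 85)))/(12500 + (30 + 5*(-93))) = (4053 - 222*(-154 - 30))/(12500 + (30 - 465)) = (4053 - 222*(-184))/(12500 - 435) = (4053 + 40848)/12065 = 44901*(1/12065) = 44901/12065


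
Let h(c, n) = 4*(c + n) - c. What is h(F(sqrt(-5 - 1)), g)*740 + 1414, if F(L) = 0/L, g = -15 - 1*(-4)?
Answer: -31146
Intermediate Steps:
g = -11 (g = -15 + 4 = -11)
F(L) = 0
h(c, n) = 3*c + 4*n (h(c, n) = (4*c + 4*n) - c = 3*c + 4*n)
h(F(sqrt(-5 - 1)), g)*740 + 1414 = (3*0 + 4*(-11))*740 + 1414 = (0 - 44)*740 + 1414 = -44*740 + 1414 = -32560 + 1414 = -31146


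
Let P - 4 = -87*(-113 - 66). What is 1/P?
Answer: 1/15577 ≈ 6.4197e-5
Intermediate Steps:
P = 15577 (P = 4 - 87*(-113 - 66) = 4 - 87*(-179) = 4 + 15573 = 15577)
1/P = 1/15577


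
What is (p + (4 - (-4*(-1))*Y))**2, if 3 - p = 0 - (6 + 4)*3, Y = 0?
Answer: 1369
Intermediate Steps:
p = 33 (p = 3 - (0 - (6 + 4)*3) = 3 - (0 - 10*3) = 3 - (0 - 1*30) = 3 - (0 - 30) = 3 - 1*(-30) = 3 + 30 = 33)
(p + (4 - (-4*(-1))*Y))**2 = (33 + (4 - (-4*(-1))*0))**2 = (33 + (4 - 4*0))**2 = (33 + (4 - 1*0))**2 = (33 + (4 + 0))**2 = (33 + 4)**2 = 37**2 = 1369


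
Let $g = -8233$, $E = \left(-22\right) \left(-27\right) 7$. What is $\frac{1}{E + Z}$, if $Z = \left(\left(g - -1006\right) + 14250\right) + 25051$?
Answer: $\frac{1}{36232} \approx 2.76 \cdot 10^{-5}$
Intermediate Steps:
$E = 4158$ ($E = 594 \cdot 7 = 4158$)
$Z = 32074$ ($Z = \left(\left(-8233 - -1006\right) + 14250\right) + 25051 = \left(\left(-8233 + 1006\right) + 14250\right) + 25051 = \left(-7227 + 14250\right) + 25051 = 7023 + 25051 = 32074$)
$\frac{1}{E + Z} = \frac{1}{4158 + 32074} = \frac{1}{36232}$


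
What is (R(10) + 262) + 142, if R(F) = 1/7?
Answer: 2829/7 ≈ 404.14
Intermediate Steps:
R(F) = 1/7
(R(10) + 262) + 142 = (1/7 + 262) + 142 = 1835/7 + 142 = 2829/7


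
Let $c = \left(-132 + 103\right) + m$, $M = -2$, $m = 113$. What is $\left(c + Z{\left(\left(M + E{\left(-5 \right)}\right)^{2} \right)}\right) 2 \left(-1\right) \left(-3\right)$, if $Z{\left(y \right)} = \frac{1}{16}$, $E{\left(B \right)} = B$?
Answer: $\frac{4035}{8} \approx 504.38$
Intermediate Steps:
$c = 84$ ($c = \left(-132 + 103\right) + 113 = -29 + 113 = 84$)
$Z{\left(y \right)} = \frac{1}{16}$
$\left(c + Z{\left(\left(M + E{\left(-5 \right)}\right)^{2} \right)}\right) 2 \left(-1\right) \left(-3\right) = \left(84 + \frac{1}{16}\right) 2 \left(-1\right) \left(-3\right) = \frac{1345 \left(\left(-2\right) \left(-3\right)\right)}{16} = \frac{1345}{16} \cdot 6 = \frac{4035}{8}$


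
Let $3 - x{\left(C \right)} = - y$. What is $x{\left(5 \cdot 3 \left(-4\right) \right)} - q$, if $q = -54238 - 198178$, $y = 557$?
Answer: $252976$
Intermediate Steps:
$q = -252416$
$x{\left(C \right)} = 560$ ($x{\left(C \right)} = 3 - \left(-1\right) 557 = 3 - -557 = 3 + 557 = 560$)
$x{\left(5 \cdot 3 \left(-4\right) \right)} - q = 560 - -252416 = 560 + 252416 = 252976$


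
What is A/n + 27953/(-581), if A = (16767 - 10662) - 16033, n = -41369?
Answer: -1150619489/24035389 ≈ -47.872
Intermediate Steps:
A = -9928 (A = 6105 - 16033 = -9928)
A/n + 27953/(-581) = -9928/(-41369) + 27953/(-581) = -9928*(-1/41369) + 27953*(-1/581) = 9928/41369 - 27953/581 = -1150619489/24035389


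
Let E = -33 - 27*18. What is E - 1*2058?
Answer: -2577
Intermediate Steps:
E = -519 (E = -33 - 486 = -519)
E - 1*2058 = -519 - 1*2058 = -519 - 2058 = -2577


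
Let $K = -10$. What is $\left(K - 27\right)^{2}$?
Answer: $1369$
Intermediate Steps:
$\left(K - 27\right)^{2} = \left(-10 - 27\right)^{2} = \left(-37\right)^{2} = 1369$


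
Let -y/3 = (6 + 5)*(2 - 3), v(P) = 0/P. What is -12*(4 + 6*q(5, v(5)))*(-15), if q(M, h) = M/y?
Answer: 9720/11 ≈ 883.64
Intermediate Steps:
v(P) = 0
y = 33 (y = -3*(6 + 5)*(2 - 3) = -33*(-1) = -3*(-11) = 33)
q(M, h) = M/33
-12*(4 + 6*q(5, v(5)))*(-15) = -12*(4 + 6*((1/33)*5))*(-15) = -12*(4 + 6*(5/33))*(-15) = -12*(4 + 10/11)*(-15) = -12*54/11*(-15) = -648/11*(-15) = 9720/11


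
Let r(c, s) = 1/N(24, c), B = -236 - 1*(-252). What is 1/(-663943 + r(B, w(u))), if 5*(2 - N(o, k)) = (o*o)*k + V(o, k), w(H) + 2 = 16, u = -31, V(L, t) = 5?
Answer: -9211/6115578978 ≈ -1.5062e-6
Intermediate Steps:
w(H) = 14 (w(H) = -2 + 16 = 14)
B = 16 (B = -236 + 252 = 16)
N(o, k) = 1 - k*o**2/5 (N(o, k) = 2 - ((o*o)*k + 5)/5 = 2 - (o**2*k + 5)/5 = 2 - (k*o**2 + 5)/5 = 2 - (5 + k*o**2)/5 = 2 + (-1 - k*o**2/5) = 1 - k*o**2/5)
r(c, s) = 1/(1 - 576*c/5) (r(c, s) = 1/(1 - 1/5*c*24**2) = 1/(1 - 1/5*c*576) = 1/(1 - 576*c/5))
1/(-663943 + r(B, w(u))) = 1/(-663943 - 5/(-5 + 576*16)) = 1/(-663943 - 5/(-5 + 9216)) = 1/(-663943 - 5/9211) = 1/(-6115578978/9211) = -9211/6115578978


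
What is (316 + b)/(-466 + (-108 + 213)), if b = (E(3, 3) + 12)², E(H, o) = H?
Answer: -541/361 ≈ -1.4986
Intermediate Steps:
b = 225 (b = (3 + 12)² = 15² = 225)
(316 + b)/(-466 + (-108 + 213)) = (316 + 225)/(-466 + (-108 + 213)) = 541/(-466 + 105) = 541/(-361) = 541*(-1/361) = -541/361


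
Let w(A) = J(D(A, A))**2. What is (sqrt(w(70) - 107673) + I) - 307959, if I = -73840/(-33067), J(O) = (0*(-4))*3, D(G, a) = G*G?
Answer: -10183206413/33067 + I*sqrt(107673) ≈ -3.0796e+5 + 328.14*I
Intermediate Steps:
D(G, a) = G**2
J(O) = 0 (J(O) = 0*3 = 0)
I = 73840/33067 (I = -73840*(-1/33067) = 73840/33067 ≈ 2.2330)
w(A) = 0 (w(A) = 0**2 = 0)
(sqrt(w(70) - 107673) + I) - 307959 = (sqrt(0 - 107673) + 73840/33067) - 307959 = (sqrt(-107673) + 73840/33067) - 307959 = (I*sqrt(107673) + 73840/33067) - 307959 = (73840/33067 + I*sqrt(107673)) - 307959 = -10183206413/33067 + I*sqrt(107673)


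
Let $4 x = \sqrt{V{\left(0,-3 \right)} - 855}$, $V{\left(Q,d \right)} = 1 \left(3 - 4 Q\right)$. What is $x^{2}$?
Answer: $- \frac{213}{4} \approx -53.25$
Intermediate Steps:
$V{\left(Q,d \right)} = 3 - 4 Q$
$x = \frac{i \sqrt{213}}{2}$ ($x = \frac{\sqrt{\left(3 - 0\right) - 855}}{4} = \frac{\sqrt{\left(3 + 0\right) - 855}}{4} = \frac{\sqrt{3 - 855}}{4} = \frac{\sqrt{-852}}{4} = \frac{2 i \sqrt{213}}{4} = \frac{i \sqrt{213}}{2} \approx 7.2973 i$)
$x^{2} = \left(\frac{i \sqrt{213}}{2}\right)^{2} = - \frac{213}{4}$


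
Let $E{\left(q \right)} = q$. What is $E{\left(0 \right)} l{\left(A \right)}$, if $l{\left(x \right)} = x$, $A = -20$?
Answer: $0$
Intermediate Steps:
$E{\left(0 \right)} l{\left(A \right)} = 0 \left(-20\right) = 0$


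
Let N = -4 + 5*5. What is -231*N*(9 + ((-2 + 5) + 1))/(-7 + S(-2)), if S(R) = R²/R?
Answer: 7007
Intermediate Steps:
N = 21 (N = -4 + 25 = 21)
S(R) = R
-231*N*(9 + ((-2 + 5) + 1))/(-7 + S(-2)) = -4851*(9 + ((-2 + 5) + 1))/(-7 - 2) = -4851*(9 + (3 + 1))/(-9) = -4851*(9 + 4)*(-⅑) = -4851*13*(-⅑) = -4851*(-13)/9 = -231*(-91/3) = 7007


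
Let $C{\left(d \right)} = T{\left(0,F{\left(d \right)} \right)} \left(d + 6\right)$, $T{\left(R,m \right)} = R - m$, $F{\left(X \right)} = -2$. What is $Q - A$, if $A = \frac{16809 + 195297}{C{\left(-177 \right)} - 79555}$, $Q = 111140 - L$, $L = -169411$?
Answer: $\frac{22415395353}{79897} \approx 2.8055 \cdot 10^{5}$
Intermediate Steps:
$C{\left(d \right)} = 12 + 2 d$ ($C{\left(d \right)} = \left(0 - -2\right) \left(d + 6\right) = \left(0 + 2\right) \left(6 + d\right) = 2 \left(6 + d\right) = 12 + 2 d$)
$Q = 280551$ ($Q = 111140 - -169411 = 111140 + 169411 = 280551$)
$A = - \frac{212106}{79897}$ ($A = \frac{16809 + 195297}{\left(12 + 2 \left(-177\right)\right) - 79555} = \frac{212106}{\left(12 - 354\right) - 79555} = \frac{212106}{-342 - 79555} = \frac{212106}{-79897} = 212106 \left(- \frac{1}{79897}\right) = - \frac{212106}{79897} \approx -2.6547$)
$Q - A = 280551 - - \frac{212106}{79897} = 280551 + \frac{212106}{79897} = \frac{22415395353}{79897}$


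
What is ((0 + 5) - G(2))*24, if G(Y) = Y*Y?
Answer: 24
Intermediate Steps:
G(Y) = Y**2
((0 + 5) - G(2))*24 = ((0 + 5) - 1*2**2)*24 = (5 - 1*4)*24 = (5 - 4)*24 = 1*24 = 24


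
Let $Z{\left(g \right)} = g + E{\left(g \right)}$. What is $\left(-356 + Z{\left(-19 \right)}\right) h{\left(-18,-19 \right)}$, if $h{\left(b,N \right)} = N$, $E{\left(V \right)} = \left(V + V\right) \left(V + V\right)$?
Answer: $-20311$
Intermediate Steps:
$E{\left(V \right)} = 4 V^{2}$ ($E{\left(V \right)} = 2 V 2 V = 4 V^{2}$)
$Z{\left(g \right)} = g + 4 g^{2}$
$\left(-356 + Z{\left(-19 \right)}\right) h{\left(-18,-19 \right)} = \left(-356 - 19 \left(1 + 4 \left(-19\right)\right)\right) \left(-19\right) = \left(-356 - 19 \left(1 - 76\right)\right) \left(-19\right) = \left(-356 - -1425\right) \left(-19\right) = \left(-356 + 1425\right) \left(-19\right) = 1069 \left(-19\right) = -20311$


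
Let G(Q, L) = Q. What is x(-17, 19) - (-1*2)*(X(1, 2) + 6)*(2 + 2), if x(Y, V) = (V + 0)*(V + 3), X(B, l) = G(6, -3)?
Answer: 514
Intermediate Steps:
X(B, l) = 6
x(Y, V) = V*(3 + V)
x(-17, 19) - (-1*2)*(X(1, 2) + 6)*(2 + 2) = 19*(3 + 19) - (-1*2)*(6 + 6)*(2 + 2) = 19*22 - (-2)*12*4 = 418 - (-2)*48 = 418 - 1*(-96) = 418 + 96 = 514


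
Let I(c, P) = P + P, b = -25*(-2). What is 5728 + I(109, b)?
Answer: 5828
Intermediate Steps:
b = 50
I(c, P) = 2*P
5728 + I(109, b) = 5728 + 2*50 = 5728 + 100 = 5828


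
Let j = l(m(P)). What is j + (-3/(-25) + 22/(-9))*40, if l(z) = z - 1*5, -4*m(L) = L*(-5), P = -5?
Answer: -18761/180 ≈ -104.23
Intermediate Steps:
m(L) = 5*L/4 (m(L) = -L*(-5)/4 = -(-5)*L/4 = 5*L/4)
l(z) = -5 + z (l(z) = z - 5 = -5 + z)
j = -45/4 (j = -5 + (5/4)*(-5) = -5 - 25/4 = -45/4 ≈ -11.250)
j + (-3/(-25) + 22/(-9))*40 = -45/4 + (-3/(-25) + 22/(-9))*40 = -45/4 + (-3*(-1/25) + 22*(-1/9))*40 = -45/4 + (3/25 - 22/9)*40 = -45/4 - 523/225*40 = -45/4 - 4184/45 = -18761/180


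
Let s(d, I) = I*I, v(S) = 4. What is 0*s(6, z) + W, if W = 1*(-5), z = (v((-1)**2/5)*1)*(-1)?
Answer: -5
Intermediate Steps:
z = -4 (z = (4*1)*(-1) = 4*(-1) = -4)
s(d, I) = I**2
W = -5
0*s(6, z) + W = 0*(-4)**2 - 5 = 0*16 - 5 = 0 - 5 = -5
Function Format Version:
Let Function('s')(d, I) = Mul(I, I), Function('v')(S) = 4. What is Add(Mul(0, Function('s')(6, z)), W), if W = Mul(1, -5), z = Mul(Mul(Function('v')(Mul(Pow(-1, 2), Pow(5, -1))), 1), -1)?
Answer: -5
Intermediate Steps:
z = -4 (z = Mul(Mul(4, 1), -1) = Mul(4, -1) = -4)
Function('s')(d, I) = Pow(I, 2)
W = -5
Add(Mul(0, Function('s')(6, z)), W) = Add(Mul(0, Pow(-4, 2)), -5) = Add(Mul(0, 16), -5) = Add(0, -5) = -5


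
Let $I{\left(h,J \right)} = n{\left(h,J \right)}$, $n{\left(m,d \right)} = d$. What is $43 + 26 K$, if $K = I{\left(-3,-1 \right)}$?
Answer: $17$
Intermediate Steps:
$I{\left(h,J \right)} = J$
$K = -1$
$43 + 26 K = 43 + 26 \left(-1\right) = 43 - 26 = 17$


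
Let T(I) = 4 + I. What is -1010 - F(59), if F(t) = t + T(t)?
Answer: -1132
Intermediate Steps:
F(t) = 4 + 2*t (F(t) = t + (4 + t) = 4 + 2*t)
-1010 - F(59) = -1010 - (4 + 2*59) = -1010 - (4 + 118) = -1010 - 1*122 = -1010 - 122 = -1132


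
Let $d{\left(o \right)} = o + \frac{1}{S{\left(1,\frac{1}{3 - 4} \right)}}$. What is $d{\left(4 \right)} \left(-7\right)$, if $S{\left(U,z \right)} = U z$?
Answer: $-21$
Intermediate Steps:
$d{\left(o \right)} = -1 + o$ ($d{\left(o \right)} = o + \frac{1}{1 \frac{1}{3 - 4}} = o + \frac{1}{1 \frac{1}{-1}} = o + \frac{1}{1 \left(-1\right)} = o + \frac{1}{-1} = o - 1 = -1 + o$)
$d{\left(4 \right)} \left(-7\right) = \left(-1 + 4\right) \left(-7\right) = 3 \left(-7\right) = -21$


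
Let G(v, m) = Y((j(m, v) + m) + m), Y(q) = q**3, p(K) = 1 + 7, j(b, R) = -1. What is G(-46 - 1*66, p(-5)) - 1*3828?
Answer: -453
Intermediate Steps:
p(K) = 8
G(v, m) = (-1 + 2*m)**3 (G(v, m) = ((-1 + m) + m)**3 = (-1 + 2*m)**3)
G(-46 - 1*66, p(-5)) - 1*3828 = (-1 + 2*8)**3 - 1*3828 = (-1 + 16)**3 - 3828 = 15**3 - 3828 = 3375 - 3828 = -453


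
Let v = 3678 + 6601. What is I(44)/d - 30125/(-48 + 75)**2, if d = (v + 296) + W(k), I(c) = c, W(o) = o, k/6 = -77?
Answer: -101540683/2457459 ≈ -41.319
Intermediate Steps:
k = -462 (k = 6*(-77) = -462)
v = 10279
d = 10113 (d = (10279 + 296) - 462 = 10575 - 462 = 10113)
I(44)/d - 30125/(-48 + 75)**2 = 44/10113 - 30125/(-48 + 75)**2 = 44*(1/10113) - 30125/(27**2) = 44/10113 - 30125/729 = -101540683/2457459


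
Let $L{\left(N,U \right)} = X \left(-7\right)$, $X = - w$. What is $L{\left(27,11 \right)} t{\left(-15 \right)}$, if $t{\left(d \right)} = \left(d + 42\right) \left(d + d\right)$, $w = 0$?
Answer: $0$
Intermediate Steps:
$X = 0$ ($X = \left(-1\right) 0 = 0$)
$L{\left(N,U \right)} = 0$ ($L{\left(N,U \right)} = 0 \left(-7\right) = 0$)
$t{\left(d \right)} = 2 d \left(42 + d\right)$ ($t{\left(d \right)} = \left(42 + d\right) 2 d = 2 d \left(42 + d\right)$)
$L{\left(27,11 \right)} t{\left(-15 \right)} = 0 \cdot 2 \left(-15\right) \left(42 - 15\right) = 0 \cdot 2 \left(-15\right) 27 = 0 \left(-810\right) = 0$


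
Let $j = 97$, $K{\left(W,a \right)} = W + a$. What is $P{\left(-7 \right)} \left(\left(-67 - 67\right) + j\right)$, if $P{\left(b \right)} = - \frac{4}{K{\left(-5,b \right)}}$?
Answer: $- \frac{37}{3} \approx -12.333$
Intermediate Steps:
$P{\left(b \right)} = - \frac{4}{-5 + b}$
$P{\left(-7 \right)} \left(\left(-67 - 67\right) + j\right) = - \frac{4}{-5 - 7} \left(\left(-67 - 67\right) + 97\right) = - \frac{4}{-12} \left(-134 + 97\right) = \left(-4\right) \left(- \frac{1}{12}\right) \left(-37\right) = \frac{1}{3} \left(-37\right) = - \frac{37}{3}$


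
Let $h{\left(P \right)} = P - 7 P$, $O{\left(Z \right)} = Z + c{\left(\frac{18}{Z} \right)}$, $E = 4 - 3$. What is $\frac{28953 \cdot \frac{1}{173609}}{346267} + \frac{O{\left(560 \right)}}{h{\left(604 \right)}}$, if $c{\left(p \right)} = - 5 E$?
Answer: $- \frac{11121252531331}{72619001664424} \approx -0.15315$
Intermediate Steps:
$E = 1$
$c{\left(p \right)} = -5$ ($c{\left(p \right)} = \left(-5\right) 1 = -5$)
$O{\left(Z \right)} = -5 + Z$ ($O{\left(Z \right)} = Z - 5 = -5 + Z$)
$h{\left(P \right)} = - 6 P$
$\frac{28953 \cdot \frac{1}{173609}}{346267} + \frac{O{\left(560 \right)}}{h{\left(604 \right)}} = \frac{28953 \cdot \frac{1}{173609}}{346267} + \frac{-5 + 560}{\left(-6\right) 604} = 28953 \cdot \frac{1}{173609} \cdot \frac{1}{346267} + \frac{555}{-3624} = \frac{28953}{173609} \cdot \frac{1}{346267} + 555 \left(- \frac{1}{3624}\right) = \frac{28953}{60115067603} - \frac{185}{1208} = - \frac{11121252531331}{72619001664424}$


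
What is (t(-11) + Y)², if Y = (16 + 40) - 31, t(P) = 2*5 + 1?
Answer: 1296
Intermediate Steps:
t(P) = 11 (t(P) = 10 + 1 = 11)
Y = 25 (Y = 56 - 31 = 25)
(t(-11) + Y)² = (11 + 25)² = 36² = 1296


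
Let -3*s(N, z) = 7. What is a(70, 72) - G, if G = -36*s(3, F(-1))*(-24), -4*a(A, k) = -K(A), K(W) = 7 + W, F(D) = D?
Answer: 8141/4 ≈ 2035.3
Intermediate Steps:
s(N, z) = -7/3 (s(N, z) = -⅓*7 = -7/3)
a(A, k) = 7/4 + A/4 (a(A, k) = -(-1)*(7 + A)/4 = -(-7 - A)/4 = 7/4 + A/4)
G = -2016 (G = -36*(-7/3)*(-24) = 84*(-24) = -2016)
a(70, 72) - G = (7/4 + (¼)*70) - 1*(-2016) = (7/4 + 35/2) + 2016 = 77/4 + 2016 = 8141/4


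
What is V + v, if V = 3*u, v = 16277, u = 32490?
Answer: 113747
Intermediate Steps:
V = 97470 (V = 3*32490 = 97470)
V + v = 97470 + 16277 = 113747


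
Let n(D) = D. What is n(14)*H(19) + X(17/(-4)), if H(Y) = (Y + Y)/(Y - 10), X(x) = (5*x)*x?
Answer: 21517/144 ≈ 149.42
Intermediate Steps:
X(x) = 5*x²
H(Y) = 2*Y/(-10 + Y) (H(Y) = (2*Y)/(-10 + Y) = 2*Y/(-10 + Y))
n(14)*H(19) + X(17/(-4)) = 14*(2*19/(-10 + 19)) + 5*(17/(-4))² = 14*(2*19/9) + 5*(17*(-¼))² = 14*(2*19*(⅑)) + 5*(-17/4)² = 14*(38/9) + 5*(289/16) = 532/9 + 1445/16 = 21517/144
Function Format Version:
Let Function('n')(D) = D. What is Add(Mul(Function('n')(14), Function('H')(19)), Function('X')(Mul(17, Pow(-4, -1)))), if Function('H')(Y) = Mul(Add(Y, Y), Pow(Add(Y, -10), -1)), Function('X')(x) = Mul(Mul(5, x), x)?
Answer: Rational(21517, 144) ≈ 149.42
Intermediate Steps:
Function('X')(x) = Mul(5, Pow(x, 2))
Function('H')(Y) = Mul(2, Y, Pow(Add(-10, Y), -1)) (Function('H')(Y) = Mul(Mul(2, Y), Pow(Add(-10, Y), -1)) = Mul(2, Y, Pow(Add(-10, Y), -1)))
Add(Mul(Function('n')(14), Function('H')(19)), Function('X')(Mul(17, Pow(-4, -1)))) = Add(Mul(14, Mul(2, 19, Pow(Add(-10, 19), -1))), Mul(5, Pow(Mul(17, Pow(-4, -1)), 2))) = Add(Mul(14, Mul(2, 19, Pow(9, -1))), Mul(5, Pow(Mul(17, Rational(-1, 4)), 2))) = Add(Mul(14, Mul(2, 19, Rational(1, 9))), Mul(5, Pow(Rational(-17, 4), 2))) = Add(Mul(14, Rational(38, 9)), Mul(5, Rational(289, 16))) = Add(Rational(532, 9), Rational(1445, 16)) = Rational(21517, 144)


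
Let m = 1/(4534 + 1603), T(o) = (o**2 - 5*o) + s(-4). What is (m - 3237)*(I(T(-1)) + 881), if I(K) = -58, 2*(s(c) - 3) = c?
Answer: -16349280164/6137 ≈ -2.6641e+6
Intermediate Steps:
s(c) = 3 + c/2
T(o) = 1 + o**2 - 5*o (T(o) = (o**2 - 5*o) + (3 + (1/2)*(-4)) = (o**2 - 5*o) + (3 - 2) = (o**2 - 5*o) + 1 = 1 + o**2 - 5*o)
m = 1/6137 ≈ 0.00016295
(m - 3237)*(I(T(-1)) + 881) = (1/6137 - 3237)*(-58 + 881) = -19865468/6137*823 = -16349280164/6137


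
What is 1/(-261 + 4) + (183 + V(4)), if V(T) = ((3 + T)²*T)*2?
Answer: 147774/257 ≈ 575.00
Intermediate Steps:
V(T) = 2*T*(3 + T)² (V(T) = (T*(3 + T)²)*2 = 2*T*(3 + T)²)
1/(-261 + 4) + (183 + V(4)) = 1/(-261 + 4) + (183 + 2*4*(3 + 4)²) = 1/(-257) + (183 + 2*4*7²) = -1/257 + (183 + 2*4*49) = -1/257 + (183 + 392) = -1/257 + 575 = 147774/257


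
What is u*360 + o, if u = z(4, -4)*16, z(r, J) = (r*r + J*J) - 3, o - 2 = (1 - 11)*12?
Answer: 166922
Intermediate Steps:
o = -118 (o = 2 + (1 - 11)*12 = 2 - 10*12 = 2 - 120 = -118)
z(r, J) = -3 + J² + r² (z(r, J) = (r² + J²) - 3 = (J² + r²) - 3 = -3 + J² + r²)
u = 464 (u = (-3 + (-4)² + 4²)*16 = (-3 + 16 + 16)*16 = 29*16 = 464)
u*360 + o = 464*360 - 118 = 167040 - 118 = 166922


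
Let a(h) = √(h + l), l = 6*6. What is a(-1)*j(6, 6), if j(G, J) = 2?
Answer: 2*√35 ≈ 11.832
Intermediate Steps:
l = 36
a(h) = √(36 + h) (a(h) = √(h + 36) = √(36 + h))
a(-1)*j(6, 6) = √(36 - 1)*2 = √35*2 = 2*√35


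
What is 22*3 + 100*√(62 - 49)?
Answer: 66 + 100*√13 ≈ 426.56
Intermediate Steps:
22*3 + 100*√(62 - 49) = 66 + 100*√13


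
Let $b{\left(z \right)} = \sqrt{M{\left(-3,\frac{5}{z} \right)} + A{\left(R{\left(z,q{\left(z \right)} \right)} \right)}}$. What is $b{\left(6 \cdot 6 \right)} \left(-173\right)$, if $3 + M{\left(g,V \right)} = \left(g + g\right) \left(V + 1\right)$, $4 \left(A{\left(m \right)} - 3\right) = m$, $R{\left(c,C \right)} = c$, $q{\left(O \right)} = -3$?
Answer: $- \frac{173 \sqrt{78}}{6} \approx -254.65$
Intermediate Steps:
$A{\left(m \right)} = 3 + \frac{m}{4}$
$M{\left(g,V \right)} = -3 + 2 g \left(1 + V\right)$ ($M{\left(g,V \right)} = -3 + \left(g + g\right) \left(V + 1\right) = -3 + 2 g \left(1 + V\right)$)
$b{\left(z \right)} = \sqrt{-6 - \frac{30}{z} + \frac{z}{4}}$ ($b{\left(z \right)} = \sqrt{\left(-3 + 2 \left(-3\right) + 2 \frac{5}{z} \left(-3\right)\right) + \left(3 + \frac{z}{4}\right)} = \sqrt{\left(-3 - 6 - \frac{30}{z}\right) + \left(3 + \frac{z}{4}\right)} = \sqrt{\left(-9 - \frac{30}{z}\right) + \left(3 + \frac{z}{4}\right)} = \sqrt{-6 - \frac{30}{z} + \frac{z}{4}}$)
$b{\left(6 \cdot 6 \right)} \left(-173\right) = \frac{\sqrt{-24 + 6 \cdot 6 - \frac{120}{6 \cdot 6}}}{2} \left(-173\right) = \frac{\sqrt{-24 + 36 - \frac{120}{36}}}{2} \left(-173\right) = \frac{\sqrt{-24 + 36 - \frac{10}{3}}}{2} \left(-173\right) = \frac{\sqrt{\frac{26}{3}}}{2} \left(-173\right) = \frac{\frac{1}{3} \sqrt{78}}{2} \left(-173\right) = \frac{\sqrt{78}}{6} \left(-173\right) = - \frac{173 \sqrt{78}}{6}$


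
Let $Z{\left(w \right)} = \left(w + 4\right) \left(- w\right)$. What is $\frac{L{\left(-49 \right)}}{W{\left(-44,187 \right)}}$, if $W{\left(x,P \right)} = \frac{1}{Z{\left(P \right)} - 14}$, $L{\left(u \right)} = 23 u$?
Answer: $40268837$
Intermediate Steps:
$Z{\left(w \right)} = - w \left(4 + w\right)$ ($Z{\left(w \right)} = \left(4 + w\right) \left(- w\right) = - w \left(4 + w\right)$)
$W{\left(x,P \right)} = \frac{1}{-14 - P \left(4 + P\right)}$ ($W{\left(x,P \right)} = \frac{1}{- P \left(4 + P\right) - 14} = \frac{1}{-14 - P \left(4 + P\right)}$)
$\frac{L{\left(-49 \right)}}{W{\left(-44,187 \right)}} = \frac{23 \left(-49\right)}{\left(-1\right) \frac{1}{14 + 187 \left(4 + 187\right)}} = - \frac{1127}{\left(-1\right) \frac{1}{14 + 187 \cdot 191}} = - \frac{1127}{\left(-1\right) \frac{1}{14 + 35717}} = - \frac{1127}{\left(-1\right) \frac{1}{35731}} = - \frac{1127}{- \frac{1}{35731}} = \left(-1127\right) \left(-35731\right) = 40268837$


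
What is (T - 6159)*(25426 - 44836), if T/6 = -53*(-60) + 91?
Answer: -261394470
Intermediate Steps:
T = 19626 (T = 6*(-53*(-60) + 91) = 6*(3180 + 91) = 6*3271 = 19626)
(T - 6159)*(25426 - 44836) = (19626 - 6159)*(25426 - 44836) = 13467*(-19410) = -261394470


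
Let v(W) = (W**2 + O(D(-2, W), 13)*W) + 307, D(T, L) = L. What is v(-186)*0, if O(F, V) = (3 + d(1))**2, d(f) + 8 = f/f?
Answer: 0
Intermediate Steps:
d(f) = -7 (d(f) = -8 + f/f = -8 + 1 = -7)
O(F, V) = 16 (O(F, V) = (3 - 7)**2 = (-4)**2 = 16)
v(W) = 307 + W**2 + 16*W (v(W) = (W**2 + 16*W) + 307 = 307 + W**2 + 16*W)
v(-186)*0 = (307 + (-186)**2 + 16*(-186))*0 = (307 + 34596 - 2976)*0 = 31927*0 = 0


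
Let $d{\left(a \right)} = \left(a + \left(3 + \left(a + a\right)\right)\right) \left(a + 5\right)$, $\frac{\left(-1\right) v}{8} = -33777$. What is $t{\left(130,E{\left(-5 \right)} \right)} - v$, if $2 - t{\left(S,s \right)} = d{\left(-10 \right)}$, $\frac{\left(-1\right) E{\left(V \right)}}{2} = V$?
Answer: $-270349$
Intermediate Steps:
$v = 270216$ ($v = \left(-8\right) \left(-33777\right) = 270216$)
$E{\left(V \right)} = - 2 V$
$d{\left(a \right)} = \left(3 + 3 a\right) \left(5 + a\right)$ ($d{\left(a \right)} = \left(a + \left(3 + 2 a\right)\right) \left(5 + a\right) = \left(3 + 3 a\right) \left(5 + a\right)$)
$t{\left(S,s \right)} = -133$ ($t{\left(S,s \right)} = 2 - \left(15 + 3 \left(-10\right)^{2} + 18 \left(-10\right)\right) = 2 - \left(15 + 3 \cdot 100 - 180\right) = 2 - \left(15 + 300 - 180\right) = 2 - 135 = -133$)
$t{\left(130,E{\left(-5 \right)} \right)} - v = -133 - 270216 = -270349$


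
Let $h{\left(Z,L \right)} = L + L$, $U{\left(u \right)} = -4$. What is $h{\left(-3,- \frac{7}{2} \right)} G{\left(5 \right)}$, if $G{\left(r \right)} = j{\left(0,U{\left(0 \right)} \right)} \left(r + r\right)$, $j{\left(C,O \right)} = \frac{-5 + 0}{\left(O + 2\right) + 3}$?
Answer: $350$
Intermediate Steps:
$j{\left(C,O \right)} = - \frac{5}{5 + O}$ ($j{\left(C,O \right)} = - \frac{5}{\left(2 + O\right) + 3} = - \frac{5}{5 + O}$)
$h{\left(Z,L \right)} = 2 L$
$G{\left(r \right)} = - 10 r$ ($G{\left(r \right)} = - \frac{5}{5 - 4} \left(r + r\right) = - \frac{5}{1} \cdot 2 r = \left(-5\right) 1 \cdot 2 r = - 5 \cdot 2 r = - 10 r$)
$h{\left(-3,- \frac{7}{2} \right)} G{\left(5 \right)} = 2 \left(- \frac{7}{2}\right) \left(\left(-10\right) 5\right) = 2 \left(\left(-7\right) \frac{1}{2}\right) \left(-50\right) = 2 \left(- \frac{7}{2}\right) \left(-50\right) = \left(-7\right) \left(-50\right) = 350$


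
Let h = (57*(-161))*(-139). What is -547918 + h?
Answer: 727685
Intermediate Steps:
h = 1275603 (h = -9177*(-139) = 1275603)
-547918 + h = -547918 + 1275603 = 727685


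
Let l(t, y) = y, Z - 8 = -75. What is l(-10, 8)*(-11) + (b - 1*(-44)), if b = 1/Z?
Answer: -2949/67 ≈ -44.015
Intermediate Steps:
Z = -67 (Z = 8 - 75 = -67)
b = -1/67 (b = 1/(-67) = -1/67 ≈ -0.014925)
l(-10, 8)*(-11) + (b - 1*(-44)) = 8*(-11) + (-1/67 - 1*(-44)) = -88 + (-1/67 + 44) = -88 + 2947/67 = -2949/67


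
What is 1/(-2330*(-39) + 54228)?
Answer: 1/145098 ≈ 6.8919e-6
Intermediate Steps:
1/(-2330*(-39) + 54228) = 1/(90870 + 54228) = 1/145098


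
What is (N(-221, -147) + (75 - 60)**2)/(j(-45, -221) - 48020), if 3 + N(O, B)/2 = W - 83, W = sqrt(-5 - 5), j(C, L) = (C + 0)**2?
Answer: -53/45995 - 2*I*sqrt(10)/45995 ≈ -0.0011523 - 0.00013751*I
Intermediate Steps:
j(C, L) = C**2
W = I*sqrt(10) (W = sqrt(-10) = I*sqrt(10) ≈ 3.1623*I)
N(O, B) = -172 + 2*I*sqrt(10) (N(O, B) = -6 + 2*(I*sqrt(10) - 83) = -6 + 2*(-83 + I*sqrt(10)) = -6 + (-166 + 2*I*sqrt(10)) = -172 + 2*I*sqrt(10))
(N(-221, -147) + (75 - 60)**2)/(j(-45, -221) - 48020) = ((-172 + 2*I*sqrt(10)) + (75 - 60)**2)/((-45)**2 - 48020) = ((-172 + 2*I*sqrt(10)) + 15**2)/(2025 - 48020) = ((-172 + 2*I*sqrt(10)) + 225)/(-45995) = (53 + 2*I*sqrt(10))*(-1/45995) = -53/45995 - 2*I*sqrt(10)/45995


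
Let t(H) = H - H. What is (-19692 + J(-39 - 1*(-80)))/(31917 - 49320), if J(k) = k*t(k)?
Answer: 6564/5801 ≈ 1.1315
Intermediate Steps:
t(H) = 0
J(k) = 0 (J(k) = k*0 = 0)
(-19692 + J(-39 - 1*(-80)))/(31917 - 49320) = (-19692 + 0)/(31917 - 49320) = -19692/(-17403) = -19692*(-1/17403) = 6564/5801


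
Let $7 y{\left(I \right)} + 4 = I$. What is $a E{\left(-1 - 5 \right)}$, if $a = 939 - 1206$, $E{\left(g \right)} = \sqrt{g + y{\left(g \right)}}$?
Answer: $- \frac{534 i \sqrt{91}}{7} \approx - 727.72 i$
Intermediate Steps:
$y{\left(I \right)} = - \frac{4}{7} + \frac{I}{7}$
$E{\left(g \right)} = \sqrt{- \frac{4}{7} + \frac{8 g}{7}}$ ($E{\left(g \right)} = \sqrt{g + \left(- \frac{4}{7} + \frac{g}{7}\right)} = \sqrt{- \frac{4}{7} + \frac{8 g}{7}}$)
$a = -267$
$a E{\left(-1 - 5 \right)} = - 267 \frac{2 \sqrt{-7 + 14 \left(-1 - 5\right)}}{7} = - 267 \frac{2 \sqrt{-7 + 14 \left(-6\right)}}{7} = - 267 \frac{2 \sqrt{-7 - 84}}{7} = - 267 \frac{2 \sqrt{-91}}{7} = - 267 \frac{2 i \sqrt{91}}{7} = - \frac{534 i \sqrt{91}}{7}$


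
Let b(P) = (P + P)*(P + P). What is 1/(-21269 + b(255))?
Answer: 1/238831 ≈ 4.1871e-6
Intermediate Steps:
b(P) = 4*P² (b(P) = (2*P)*(2*P) = 4*P²)
1/(-21269 + b(255)) = 1/(-21269 + 4*255²) = 1/(-21269 + 4*65025) = 1/(-21269 + 260100) = 1/238831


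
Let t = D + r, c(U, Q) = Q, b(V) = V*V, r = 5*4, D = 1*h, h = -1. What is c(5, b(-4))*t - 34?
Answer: 270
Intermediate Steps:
D = -1 (D = 1*(-1) = -1)
r = 20
b(V) = V**2
t = 19 (t = -1 + 20 = 19)
c(5, b(-4))*t - 34 = (-4)**2*19 - 34 = 16*19 - 34 = 304 - 34 = 270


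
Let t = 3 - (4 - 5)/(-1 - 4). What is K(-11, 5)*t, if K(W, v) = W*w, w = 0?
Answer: 0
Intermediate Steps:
t = 14/5 (t = 3 - (-1)/(-5) = 3 - (-1)*(-1)/5 = 3 - 1*1/5 = 3 - 1/5 = 14/5 ≈ 2.8000)
K(W, v) = 0 (K(W, v) = W*0 = 0)
K(-11, 5)*t = 0*(14/5) = 0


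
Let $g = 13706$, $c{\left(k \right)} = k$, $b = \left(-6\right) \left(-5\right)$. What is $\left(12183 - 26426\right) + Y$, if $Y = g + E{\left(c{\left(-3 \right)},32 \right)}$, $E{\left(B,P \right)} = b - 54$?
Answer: $-561$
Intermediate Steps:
$b = 30$
$E{\left(B,P \right)} = -24$ ($E{\left(B,P \right)} = 30 - 54 = -24$)
$Y = 13682$ ($Y = 13706 - 24 = 13682$)
$\left(12183 - 26426\right) + Y = \left(12183 - 26426\right) + 13682 = -14243 + 13682 = -561$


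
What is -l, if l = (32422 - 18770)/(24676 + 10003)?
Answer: -13652/34679 ≈ -0.39367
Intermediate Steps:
l = 13652/34679 ≈ 0.39367
-l = -1*13652/34679 = -13652/34679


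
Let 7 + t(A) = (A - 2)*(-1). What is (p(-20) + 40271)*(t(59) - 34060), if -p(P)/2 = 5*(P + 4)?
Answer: -1379667444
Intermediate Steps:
t(A) = -5 - A (t(A) = -7 + (A - 2)*(-1) = -7 + (-2 + A)*(-1) = -7 + (2 - A) = -5 - A)
p(P) = -40 - 10*P (p(P) = -10*(P + 4) = -10*(4 + P) = -2*(20 + 5*P) = -40 - 10*P)
(p(-20) + 40271)*(t(59) - 34060) = ((-40 - 10*(-20)) + 40271)*((-5 - 1*59) - 34060) = ((-40 + 200) + 40271)*((-5 - 59) - 34060) = (160 + 40271)*(-64 - 34060) = 40431*(-34124) = -1379667444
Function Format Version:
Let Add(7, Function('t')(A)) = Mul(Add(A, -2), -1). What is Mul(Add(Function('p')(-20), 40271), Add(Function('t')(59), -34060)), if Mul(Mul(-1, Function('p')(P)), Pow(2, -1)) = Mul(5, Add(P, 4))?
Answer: -1379667444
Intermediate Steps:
Function('t')(A) = Add(-5, Mul(-1, A)) (Function('t')(A) = Add(-7, Mul(Add(A, -2), -1)) = Add(-7, Mul(Add(-2, A), -1)) = Add(-7, Add(2, Mul(-1, A))) = Add(-5, Mul(-1, A)))
Function('p')(P) = Add(-40, Mul(-10, P)) (Function('p')(P) = Mul(-2, Mul(5, Add(P, 4))) = Mul(-2, Mul(5, Add(4, P))) = Mul(-2, Add(20, Mul(5, P))) = Add(-40, Mul(-10, P)))
Mul(Add(Function('p')(-20), 40271), Add(Function('t')(59), -34060)) = Mul(Add(Add(-40, Mul(-10, -20)), 40271), Add(Add(-5, Mul(-1, 59)), -34060)) = Mul(Add(Add(-40, 200), 40271), Add(Add(-5, -59), -34060)) = Mul(Add(160, 40271), Add(-64, -34060)) = Mul(40431, -34124) = -1379667444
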